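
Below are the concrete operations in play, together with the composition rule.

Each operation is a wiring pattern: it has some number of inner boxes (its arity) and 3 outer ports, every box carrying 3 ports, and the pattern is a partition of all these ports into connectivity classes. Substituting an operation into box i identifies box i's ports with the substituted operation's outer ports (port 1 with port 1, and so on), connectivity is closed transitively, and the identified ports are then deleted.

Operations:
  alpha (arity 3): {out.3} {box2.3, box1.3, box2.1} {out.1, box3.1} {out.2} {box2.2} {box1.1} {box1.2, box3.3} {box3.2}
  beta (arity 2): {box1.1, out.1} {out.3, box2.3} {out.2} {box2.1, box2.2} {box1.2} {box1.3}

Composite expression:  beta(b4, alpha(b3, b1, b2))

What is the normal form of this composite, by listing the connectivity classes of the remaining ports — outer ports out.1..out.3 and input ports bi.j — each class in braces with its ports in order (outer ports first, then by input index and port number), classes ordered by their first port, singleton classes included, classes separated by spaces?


{out.1, b4.1} {out.2} {out.3} {b1.1, b1.3, b3.3} {b1.2} {b2.1} {b2.2} {b2.3, b3.2} {b3.1} {b4.2} {b4.3}

Connectivity passes through glued beta-boundaries; trace each wire chain.
stage alpha: inputs (b3, b1, b2), connectivity {out.1, b2.1} {out.2} {out.3} {b1.1, b1.3, b3.3} {b1.2} {b2.2} {b2.3, b3.2} {b3.1}, out.j its boundary
stage beta: inputs (b4, b3, b1, b2), connectivity {out.1, b4.1} {out.2} {out.3} {b1.1, b1.3, b3.3} {b1.2} {b2.1} {b2.2} {b2.3, b3.2} {b3.1} {b4.2} {b4.3}, out.j its boundary


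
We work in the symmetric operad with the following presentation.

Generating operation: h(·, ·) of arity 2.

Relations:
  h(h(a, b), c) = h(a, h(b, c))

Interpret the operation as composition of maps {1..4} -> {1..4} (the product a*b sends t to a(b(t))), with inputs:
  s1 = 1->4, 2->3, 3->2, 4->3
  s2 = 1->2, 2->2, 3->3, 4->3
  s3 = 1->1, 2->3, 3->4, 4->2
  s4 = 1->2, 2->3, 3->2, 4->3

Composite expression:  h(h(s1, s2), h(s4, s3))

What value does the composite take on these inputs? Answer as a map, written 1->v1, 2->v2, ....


1->3, 2->3, 3->2, 4->2


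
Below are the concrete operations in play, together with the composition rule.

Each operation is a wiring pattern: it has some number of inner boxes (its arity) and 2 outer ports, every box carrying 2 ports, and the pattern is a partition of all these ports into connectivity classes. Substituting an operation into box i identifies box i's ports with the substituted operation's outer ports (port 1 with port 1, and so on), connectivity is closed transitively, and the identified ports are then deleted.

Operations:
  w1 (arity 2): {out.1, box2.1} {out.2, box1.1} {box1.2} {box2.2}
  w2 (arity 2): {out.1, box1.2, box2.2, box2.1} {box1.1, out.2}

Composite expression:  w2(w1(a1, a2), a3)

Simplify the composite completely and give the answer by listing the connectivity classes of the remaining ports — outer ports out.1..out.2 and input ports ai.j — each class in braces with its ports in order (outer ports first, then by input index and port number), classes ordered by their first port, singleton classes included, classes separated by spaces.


{out.1, a1.1, a3.1, a3.2} {out.2, a2.1} {a1.2} {a2.2}

Substituting into w2 glues patterns; closure does the rest.
w1 over (a1, a2) gives {out.1, a2.1} {out.2, a1.1} {a1.2} {a2.2}, out.j being that stage's outer ports
w2 over (a1, a2, a3) gives {out.1, a1.1, a3.1, a3.2} {out.2, a2.1} {a1.2} {a2.2}, out.j being that stage's outer ports


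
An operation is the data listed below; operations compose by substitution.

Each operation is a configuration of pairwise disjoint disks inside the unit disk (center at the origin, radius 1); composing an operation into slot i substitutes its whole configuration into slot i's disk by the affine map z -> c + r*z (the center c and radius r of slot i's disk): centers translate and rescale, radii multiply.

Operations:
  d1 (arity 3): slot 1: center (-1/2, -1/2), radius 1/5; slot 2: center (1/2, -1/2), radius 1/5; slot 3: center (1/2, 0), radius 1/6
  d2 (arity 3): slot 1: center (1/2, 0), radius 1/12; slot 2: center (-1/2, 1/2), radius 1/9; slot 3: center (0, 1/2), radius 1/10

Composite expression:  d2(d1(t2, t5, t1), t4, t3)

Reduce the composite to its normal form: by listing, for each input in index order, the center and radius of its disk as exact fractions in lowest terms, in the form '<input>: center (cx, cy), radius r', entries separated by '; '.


t1: center (13/24, 0), radius 1/72; t2: center (11/24, -1/24), radius 1/60; t3: center (0, 1/2), radius 1/10; t4: center (-1/2, 1/2), radius 1/9; t5: center (13/24, -1/24), radius 1/60

Only the slot chain above each t matters under d2; compose those maps.
tracing t2 down its 2-map path: center (11/24, -1/24), radius 1/60
tracing t5 down its 2-map path: center (13/24, -1/24), radius 1/60
tracing t1 down its 2-map path: center (13/24, 0), radius 1/72
tracing t4 down its 1-map path: center (-1/2, 1/2), radius 1/9
tracing t3 down its 1-map path: center (0, 1/2), radius 1/10


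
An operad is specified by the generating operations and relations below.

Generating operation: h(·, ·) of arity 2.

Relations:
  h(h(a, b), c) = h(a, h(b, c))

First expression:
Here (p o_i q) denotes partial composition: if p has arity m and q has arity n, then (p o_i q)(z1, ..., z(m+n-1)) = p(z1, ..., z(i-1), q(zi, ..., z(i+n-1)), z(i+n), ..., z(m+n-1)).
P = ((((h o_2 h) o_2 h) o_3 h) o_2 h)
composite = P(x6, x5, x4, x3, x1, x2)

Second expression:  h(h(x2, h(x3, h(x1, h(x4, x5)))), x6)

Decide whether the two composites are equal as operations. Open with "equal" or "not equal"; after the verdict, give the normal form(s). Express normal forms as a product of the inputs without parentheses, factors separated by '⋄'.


not equal; first: x6 ⋄ x5 ⋄ x4 ⋄ x3 ⋄ x1 ⋄ x2; second: x2 ⋄ x3 ⋄ x1 ⋄ x4 ⋄ x5 ⋄ x6

The first composite normalizes to x6 ⋄ x5 ⋄ x4 ⋄ x3 ⋄ x1 ⋄ x2
The second composite normalizes to x2 ⋄ x3 ⋄ x1 ⋄ x4 ⋄ x5 ⋄ x6
The forms do not match — not equal.


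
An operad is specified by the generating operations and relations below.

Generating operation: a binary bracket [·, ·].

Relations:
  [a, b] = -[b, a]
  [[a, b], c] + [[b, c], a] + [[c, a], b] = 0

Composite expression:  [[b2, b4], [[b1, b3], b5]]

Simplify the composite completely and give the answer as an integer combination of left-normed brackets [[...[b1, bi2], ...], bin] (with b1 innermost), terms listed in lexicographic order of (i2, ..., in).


-[[[[b1, b3], b5], b2], b4] + [[[[b1, b3], b5], b4], b2]


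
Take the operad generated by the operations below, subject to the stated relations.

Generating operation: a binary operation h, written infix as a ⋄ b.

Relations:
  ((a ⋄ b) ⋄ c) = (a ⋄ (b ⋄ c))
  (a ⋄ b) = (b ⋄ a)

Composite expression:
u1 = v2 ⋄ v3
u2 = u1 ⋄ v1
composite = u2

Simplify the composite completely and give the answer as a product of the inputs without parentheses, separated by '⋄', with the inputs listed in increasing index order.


v1 ⋄ v2 ⋄ v3

With h associative and commutative, the v-input set is all that matters.
(v2 ⋄ v3) flattens to v2 ⋄ v3
((v2 ⋄ v3) ⋄ v1) flattens to v2 ⋄ v3 ⋄ v1
sorting the factors by input index: v1 ⋄ v2 ⋄ v3


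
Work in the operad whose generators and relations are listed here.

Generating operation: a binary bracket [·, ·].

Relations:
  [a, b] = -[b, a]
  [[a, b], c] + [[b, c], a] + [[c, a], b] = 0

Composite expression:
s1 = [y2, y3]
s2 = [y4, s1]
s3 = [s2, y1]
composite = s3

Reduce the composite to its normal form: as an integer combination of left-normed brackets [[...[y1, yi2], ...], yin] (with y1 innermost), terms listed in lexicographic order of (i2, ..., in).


[[[y1, y2], y3], y4] - [[[y1, y3], y2], y4] - [[[y1, y4], y2], y3] + [[[y1, y4], y3], y2]

Expand each bracket as ab - ba; the y1-initial words give the coefficients.
Composite bracket: [[y4, [y2, y3]], y1]
Under [a, b] = ab - ba we get 8 signed associative words (2^3 = 8).
Collect the words opening with y1:
  from y1y2y3y4, sign +1: term +[[[y1, y2], y3], y4]
  from y1y3y2y4, sign -1: term -[[[y1, y3], y2], y4]
  from y1y4y2y3, sign -1: term -[[[y1, y4], y2], y3]
  from y1y4y3y2, sign +1: term +[[[y1, y4], y3], y2]


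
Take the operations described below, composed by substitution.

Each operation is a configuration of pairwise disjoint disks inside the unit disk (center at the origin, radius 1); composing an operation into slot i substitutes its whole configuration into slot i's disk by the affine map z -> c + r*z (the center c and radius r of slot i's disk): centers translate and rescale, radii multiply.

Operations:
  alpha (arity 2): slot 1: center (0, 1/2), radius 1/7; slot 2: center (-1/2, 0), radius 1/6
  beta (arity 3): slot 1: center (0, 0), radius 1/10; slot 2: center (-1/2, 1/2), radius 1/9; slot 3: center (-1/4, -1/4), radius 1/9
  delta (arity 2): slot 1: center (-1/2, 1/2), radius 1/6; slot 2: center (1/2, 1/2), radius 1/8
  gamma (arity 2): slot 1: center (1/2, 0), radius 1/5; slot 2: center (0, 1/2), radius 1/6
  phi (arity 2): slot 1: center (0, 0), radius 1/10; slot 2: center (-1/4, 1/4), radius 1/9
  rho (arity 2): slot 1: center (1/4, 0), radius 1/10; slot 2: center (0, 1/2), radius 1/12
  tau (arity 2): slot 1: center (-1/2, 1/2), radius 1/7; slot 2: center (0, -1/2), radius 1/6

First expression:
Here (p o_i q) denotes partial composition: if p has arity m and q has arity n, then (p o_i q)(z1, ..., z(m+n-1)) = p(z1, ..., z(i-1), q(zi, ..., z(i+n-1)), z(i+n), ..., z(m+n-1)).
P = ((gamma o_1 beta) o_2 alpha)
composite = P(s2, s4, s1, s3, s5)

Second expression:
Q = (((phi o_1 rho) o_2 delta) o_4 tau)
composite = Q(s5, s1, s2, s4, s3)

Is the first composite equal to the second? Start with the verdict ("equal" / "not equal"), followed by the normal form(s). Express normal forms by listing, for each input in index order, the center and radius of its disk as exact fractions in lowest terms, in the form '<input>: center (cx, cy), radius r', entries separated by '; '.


not equal: they reduce to s1: center (7/18, 1/10), radius 1/270; s2: center (1/2, 0), radius 1/50; s3: center (9/20, -1/20), radius 1/45; s4: center (2/5, 1/9), radius 1/315; s5: center (0, 1/2), radius 1/6 and s1: center (-1/240, 13/240), radius 1/720; s2: center (1/240, 13/240), radius 1/960; s3: center (-1/4, 7/36), radius 1/54; s4: center (-11/36, 11/36), radius 1/63; s5: center (1/40, 0), radius 1/100

Reducing the first expression gives s1: center (7/18, 1/10), radius 1/270; s2: center (1/2, 0), radius 1/50; s3: center (9/20, -1/20), radius 1/45; s4: center (2/5, 1/9), radius 1/315; s5: center (0, 1/2), radius 1/6
Reducing the second expression gives s1: center (-1/240, 13/240), radius 1/720; s2: center (1/240, 13/240), radius 1/960; s3: center (-1/4, 7/36), radius 1/54; s4: center (-11/36, 11/36), radius 1/63; s5: center (1/40, 0), radius 1/100
No match — not equal.


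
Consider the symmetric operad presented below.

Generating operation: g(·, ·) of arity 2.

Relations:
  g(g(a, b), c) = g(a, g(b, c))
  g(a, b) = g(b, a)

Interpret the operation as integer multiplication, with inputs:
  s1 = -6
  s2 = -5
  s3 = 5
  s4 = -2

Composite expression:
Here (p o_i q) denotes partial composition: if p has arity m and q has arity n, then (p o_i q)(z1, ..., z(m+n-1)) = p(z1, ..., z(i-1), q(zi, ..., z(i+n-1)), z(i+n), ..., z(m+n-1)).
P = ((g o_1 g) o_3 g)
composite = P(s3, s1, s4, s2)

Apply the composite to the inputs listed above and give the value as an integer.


g(s3, s1) = -30
g(s4, s2) = 10
g(g(s3, s1), g(s4, s2)) = -300

-300


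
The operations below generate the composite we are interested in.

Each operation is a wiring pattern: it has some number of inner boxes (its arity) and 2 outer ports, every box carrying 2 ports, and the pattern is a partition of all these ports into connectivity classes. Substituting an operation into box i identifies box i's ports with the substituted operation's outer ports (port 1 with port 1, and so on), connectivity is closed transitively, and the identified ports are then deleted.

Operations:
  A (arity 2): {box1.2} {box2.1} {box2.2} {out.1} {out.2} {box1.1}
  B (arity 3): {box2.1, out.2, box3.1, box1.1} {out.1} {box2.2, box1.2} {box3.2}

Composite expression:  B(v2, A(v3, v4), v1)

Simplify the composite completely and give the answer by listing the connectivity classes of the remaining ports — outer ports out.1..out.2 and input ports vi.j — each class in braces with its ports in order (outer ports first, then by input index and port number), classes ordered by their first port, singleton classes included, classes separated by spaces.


{out.1} {out.2, v1.1, v2.1} {v1.2} {v2.2} {v3.1} {v3.2} {v4.1} {v4.2}

Substituting into B glues patterns; closure does the rest.
composing A on (v3, v4), with out.j its own outer ports: {out.1} {out.2} {v3.1} {v3.2} {v4.1} {v4.2}
composing B on (v2, v3, v4, v1), with out.j its own outer ports: {out.1} {out.2, v1.1, v2.1} {v1.2} {v2.2} {v3.1} {v3.2} {v4.1} {v4.2}


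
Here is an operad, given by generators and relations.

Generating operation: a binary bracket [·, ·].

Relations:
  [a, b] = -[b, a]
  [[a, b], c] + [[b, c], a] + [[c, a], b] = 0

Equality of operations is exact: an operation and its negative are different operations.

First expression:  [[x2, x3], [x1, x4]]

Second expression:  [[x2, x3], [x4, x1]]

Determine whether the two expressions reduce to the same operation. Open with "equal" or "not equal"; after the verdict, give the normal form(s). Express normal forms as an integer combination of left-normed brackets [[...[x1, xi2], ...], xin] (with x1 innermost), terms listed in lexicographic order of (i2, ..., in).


not equal; the first gives -[[[x1, x4], x2], x3] + [[[x1, x4], x3], x2] and the second [[[x1, x4], x2], x3] - [[[x1, x4], x3], x2]

Reducing the first expression gives -[[[x1, x4], x2], x3] + [[[x1, x4], x3], x2]
Reducing the second expression gives [[[x1, x4], x2], x3] - [[[x1, x4], x3], x2]
Different reductions; not equal.


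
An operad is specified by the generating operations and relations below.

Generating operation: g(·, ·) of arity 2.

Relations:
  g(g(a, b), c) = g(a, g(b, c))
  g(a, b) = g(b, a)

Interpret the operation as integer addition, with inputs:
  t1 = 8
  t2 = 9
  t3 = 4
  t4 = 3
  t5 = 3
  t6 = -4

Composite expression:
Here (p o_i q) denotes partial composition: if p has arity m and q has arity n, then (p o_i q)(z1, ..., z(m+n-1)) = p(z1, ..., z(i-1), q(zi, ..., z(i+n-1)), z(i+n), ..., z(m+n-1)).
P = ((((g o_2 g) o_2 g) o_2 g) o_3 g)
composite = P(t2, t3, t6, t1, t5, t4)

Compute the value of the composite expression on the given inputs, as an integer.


23

g(t6, t1) = 4
g(t3, g(t6, t1)) = 8
g(g(t3, g(t6, t1)), t5) = 11
g(g(g(t3, g(t6, t1)), t5), t4) = 14
g(t2, g(g(g(t3, g(t6, t1)), t5), t4)) = 23


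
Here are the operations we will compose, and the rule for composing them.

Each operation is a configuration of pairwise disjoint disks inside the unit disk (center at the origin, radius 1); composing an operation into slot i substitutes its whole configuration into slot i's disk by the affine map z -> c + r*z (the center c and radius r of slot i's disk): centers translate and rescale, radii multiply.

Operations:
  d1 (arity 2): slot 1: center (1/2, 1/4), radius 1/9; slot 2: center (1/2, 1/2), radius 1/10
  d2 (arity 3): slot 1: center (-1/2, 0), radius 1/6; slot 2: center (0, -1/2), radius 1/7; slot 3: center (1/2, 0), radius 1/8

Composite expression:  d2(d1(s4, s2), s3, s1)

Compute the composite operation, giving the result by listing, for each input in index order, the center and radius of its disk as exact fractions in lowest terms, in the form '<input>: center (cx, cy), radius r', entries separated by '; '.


s1: center (1/2, 0), radius 1/8; s2: center (-5/12, 1/12), radius 1/60; s3: center (0, -1/2), radius 1/7; s4: center (-5/12, 1/24), radius 1/54


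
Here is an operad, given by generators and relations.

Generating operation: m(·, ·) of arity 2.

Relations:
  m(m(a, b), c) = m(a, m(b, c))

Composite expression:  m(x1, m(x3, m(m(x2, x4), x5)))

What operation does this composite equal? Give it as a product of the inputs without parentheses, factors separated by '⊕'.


x1 ⊕ x3 ⊕ x2 ⊕ x4 ⊕ x5

Associativity of m dissolves the nesting; only the x-input order survives.
m(x2, x4) flattens to x2 ⊕ x4
m(m(x2, x4), x5) flattens to x2 ⊕ x4 ⊕ x5
m(x3, m(m(x2, x4), x5)) flattens to x3 ⊕ x2 ⊕ x4 ⊕ x5
m(x1, m(x3, m(m(x2, x4), x5))) flattens to x1 ⊕ x3 ⊕ x2 ⊕ x4 ⊕ x5


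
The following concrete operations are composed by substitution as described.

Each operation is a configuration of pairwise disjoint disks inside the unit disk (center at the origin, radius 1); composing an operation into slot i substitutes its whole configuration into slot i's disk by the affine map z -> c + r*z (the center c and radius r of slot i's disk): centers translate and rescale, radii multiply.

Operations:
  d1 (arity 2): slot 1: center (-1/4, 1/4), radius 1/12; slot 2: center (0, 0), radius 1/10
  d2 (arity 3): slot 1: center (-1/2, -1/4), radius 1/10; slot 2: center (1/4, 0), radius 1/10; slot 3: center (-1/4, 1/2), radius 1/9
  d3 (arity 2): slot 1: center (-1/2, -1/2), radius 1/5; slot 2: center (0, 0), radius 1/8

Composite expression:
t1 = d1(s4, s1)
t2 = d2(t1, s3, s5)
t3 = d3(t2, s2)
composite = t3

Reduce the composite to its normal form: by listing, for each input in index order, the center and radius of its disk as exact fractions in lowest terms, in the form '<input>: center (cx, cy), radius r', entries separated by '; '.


Only the slot chain above each s matters under d3; compose those maps.
input s4: applying the 3 nested substitutions gives center (-121/200, -109/200), radius 1/600
input s1: applying the 3 nested substitutions gives center (-3/5, -11/20), radius 1/500
input s3: applying the 2 nested substitutions gives center (-9/20, -1/2), radius 1/50
input s5: applying the 2 nested substitutions gives center (-11/20, -2/5), radius 1/45
input s2: applying the 1 nested substitution gives center (0, 0), radius 1/8

s1: center (-3/5, -11/20), radius 1/500; s2: center (0, 0), radius 1/8; s3: center (-9/20, -1/2), radius 1/50; s4: center (-121/200, -109/200), radius 1/600; s5: center (-11/20, -2/5), radius 1/45


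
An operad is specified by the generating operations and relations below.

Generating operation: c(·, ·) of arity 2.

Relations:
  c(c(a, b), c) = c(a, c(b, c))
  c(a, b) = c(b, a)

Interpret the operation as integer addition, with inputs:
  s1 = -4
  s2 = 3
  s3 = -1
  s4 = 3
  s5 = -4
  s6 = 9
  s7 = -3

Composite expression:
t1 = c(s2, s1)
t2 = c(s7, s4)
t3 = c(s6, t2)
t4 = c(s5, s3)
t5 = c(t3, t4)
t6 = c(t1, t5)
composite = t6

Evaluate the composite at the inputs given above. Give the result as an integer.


3

c(s2, s1) = -1
c(s7, s4) = 0
c(s6, c(s7, s4)) = 9
c(s5, s3) = -5
c(c(s6, c(s7, s4)), c(s5, s3)) = 4
c(c(s2, s1), c(c(s6, c(s7, s4)), c(s5, s3))) = 3


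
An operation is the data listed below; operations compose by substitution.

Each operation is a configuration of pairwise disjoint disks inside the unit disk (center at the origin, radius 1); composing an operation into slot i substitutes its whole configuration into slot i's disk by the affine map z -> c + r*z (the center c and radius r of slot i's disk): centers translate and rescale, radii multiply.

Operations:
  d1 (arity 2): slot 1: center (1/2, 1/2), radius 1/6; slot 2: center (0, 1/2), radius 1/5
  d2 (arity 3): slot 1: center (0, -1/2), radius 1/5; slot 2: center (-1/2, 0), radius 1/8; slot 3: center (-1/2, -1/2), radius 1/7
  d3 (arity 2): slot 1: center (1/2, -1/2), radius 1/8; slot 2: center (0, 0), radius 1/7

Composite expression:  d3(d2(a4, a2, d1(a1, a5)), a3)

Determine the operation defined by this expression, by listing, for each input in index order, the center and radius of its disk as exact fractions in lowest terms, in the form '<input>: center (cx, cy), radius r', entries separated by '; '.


a1: center (25/56, -31/56), radius 1/336; a2: center (7/16, -1/2), radius 1/64; a3: center (0, 0), radius 1/7; a4: center (1/2, -9/16), radius 1/40; a5: center (7/16, -31/56), radius 1/280

Below d3, radii multiply path by path; the a-disk centers shift.
a4: after 2 affine steps, its disk has center (1/2, -9/16), radius 1/40
a2: after 2 affine steps, its disk has center (7/16, -1/2), radius 1/64
a1: after 3 affine steps, its disk has center (25/56, -31/56), radius 1/336
a5: after 3 affine steps, its disk has center (7/16, -31/56), radius 1/280
a3: after 1 affine step, its disk has center (0, 0), radius 1/7


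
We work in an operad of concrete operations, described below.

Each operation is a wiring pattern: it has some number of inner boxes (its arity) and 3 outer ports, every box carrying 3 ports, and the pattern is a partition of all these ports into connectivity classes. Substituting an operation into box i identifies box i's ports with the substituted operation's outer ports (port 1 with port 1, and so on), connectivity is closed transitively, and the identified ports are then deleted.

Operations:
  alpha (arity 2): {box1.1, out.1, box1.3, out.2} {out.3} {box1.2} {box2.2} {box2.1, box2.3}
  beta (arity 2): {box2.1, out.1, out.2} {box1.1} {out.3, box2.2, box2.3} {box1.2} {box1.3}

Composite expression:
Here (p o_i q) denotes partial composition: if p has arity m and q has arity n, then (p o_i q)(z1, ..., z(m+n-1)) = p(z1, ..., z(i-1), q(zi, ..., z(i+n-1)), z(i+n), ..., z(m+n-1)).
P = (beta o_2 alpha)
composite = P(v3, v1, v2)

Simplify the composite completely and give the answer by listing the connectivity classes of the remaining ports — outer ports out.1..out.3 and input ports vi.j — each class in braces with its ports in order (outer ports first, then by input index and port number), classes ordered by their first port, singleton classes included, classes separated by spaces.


Treat the ports identified at beta as solder joints: merge, then drop.
the subtree at alpha composes to {out.1, out.2, v1.1, v1.3} {out.3} {v1.2} {v2.1, v2.3} {v2.2} on (v1, v2); out.j = own outer ports
the subtree at beta composes to {out.1, out.2, out.3, v1.1, v1.3} {v1.2} {v2.1, v2.3} {v2.2} {v3.1} {v3.2} {v3.3} on (v3, v1, v2); out.j = own outer ports

{out.1, out.2, out.3, v1.1, v1.3} {v1.2} {v2.1, v2.3} {v2.2} {v3.1} {v3.2} {v3.3}


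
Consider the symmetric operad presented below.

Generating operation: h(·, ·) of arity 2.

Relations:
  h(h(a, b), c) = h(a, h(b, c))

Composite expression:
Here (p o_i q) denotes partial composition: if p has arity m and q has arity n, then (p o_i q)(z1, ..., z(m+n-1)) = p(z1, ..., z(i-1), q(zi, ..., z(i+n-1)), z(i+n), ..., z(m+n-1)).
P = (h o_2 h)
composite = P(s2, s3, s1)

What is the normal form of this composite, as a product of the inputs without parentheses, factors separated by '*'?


All parenthesizations of h agree; list the s-inputs left to right.
h(s3, s1) linearizes to s3 * s1
h(s2, h(s3, s1)) linearizes to s2 * s3 * s1

s2 * s3 * s1


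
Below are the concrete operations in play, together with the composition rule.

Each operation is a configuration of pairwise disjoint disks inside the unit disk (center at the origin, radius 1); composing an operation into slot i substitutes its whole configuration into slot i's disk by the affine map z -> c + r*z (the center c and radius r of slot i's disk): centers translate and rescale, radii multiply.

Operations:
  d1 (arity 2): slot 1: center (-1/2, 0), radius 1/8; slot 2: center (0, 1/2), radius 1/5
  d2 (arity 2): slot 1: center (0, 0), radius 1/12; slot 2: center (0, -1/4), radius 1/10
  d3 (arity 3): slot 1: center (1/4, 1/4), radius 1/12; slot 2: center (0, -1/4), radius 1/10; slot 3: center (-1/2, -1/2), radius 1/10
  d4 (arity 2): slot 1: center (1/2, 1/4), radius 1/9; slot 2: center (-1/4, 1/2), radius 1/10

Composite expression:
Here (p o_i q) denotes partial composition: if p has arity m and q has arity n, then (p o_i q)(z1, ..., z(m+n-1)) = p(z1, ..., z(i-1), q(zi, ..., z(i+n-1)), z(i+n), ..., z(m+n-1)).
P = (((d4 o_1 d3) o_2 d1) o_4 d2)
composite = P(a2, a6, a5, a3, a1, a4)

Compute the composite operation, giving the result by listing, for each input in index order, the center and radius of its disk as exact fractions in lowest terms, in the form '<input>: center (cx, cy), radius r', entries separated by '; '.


a1: center (4/9, 23/120), radius 1/900; a2: center (19/36, 5/18), radius 1/108; a3: center (4/9, 7/36), radius 1/1080; a4: center (-1/4, 1/2), radius 1/10; a5: center (1/2, 41/180), radius 1/450; a6: center (89/180, 2/9), radius 1/720

Each a-disk chains the slot maps above it in d4; radii multiply.
a2: after 2 affine steps, its disk has center (19/36, 5/18), radius 1/108
a6: after 3 affine steps, its disk has center (89/180, 2/9), radius 1/720
a5: after 3 affine steps, its disk has center (1/2, 41/180), radius 1/450
a3: after 3 affine steps, its disk has center (4/9, 7/36), radius 1/1080
a1: after 3 affine steps, its disk has center (4/9, 23/120), radius 1/900
a4: after 1 affine step, its disk has center (-1/4, 1/2), radius 1/10


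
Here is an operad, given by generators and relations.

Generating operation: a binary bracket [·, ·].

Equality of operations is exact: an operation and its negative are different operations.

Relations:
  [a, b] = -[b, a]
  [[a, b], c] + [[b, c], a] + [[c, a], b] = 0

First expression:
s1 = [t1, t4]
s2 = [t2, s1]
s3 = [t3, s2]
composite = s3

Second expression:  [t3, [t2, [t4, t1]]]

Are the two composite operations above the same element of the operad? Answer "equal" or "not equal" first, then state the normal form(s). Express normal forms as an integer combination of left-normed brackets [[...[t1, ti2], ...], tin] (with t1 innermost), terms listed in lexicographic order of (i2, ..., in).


not equal; the first gives [[[t1, t4], t2], t3] and the second -[[[t1, t4], t2], t3]

Reducing the first expression gives [[[t1, t4], t2], t3]
Reducing the second expression gives -[[[t1, t4], t2], t3]
Distinct normal forms: not equal.


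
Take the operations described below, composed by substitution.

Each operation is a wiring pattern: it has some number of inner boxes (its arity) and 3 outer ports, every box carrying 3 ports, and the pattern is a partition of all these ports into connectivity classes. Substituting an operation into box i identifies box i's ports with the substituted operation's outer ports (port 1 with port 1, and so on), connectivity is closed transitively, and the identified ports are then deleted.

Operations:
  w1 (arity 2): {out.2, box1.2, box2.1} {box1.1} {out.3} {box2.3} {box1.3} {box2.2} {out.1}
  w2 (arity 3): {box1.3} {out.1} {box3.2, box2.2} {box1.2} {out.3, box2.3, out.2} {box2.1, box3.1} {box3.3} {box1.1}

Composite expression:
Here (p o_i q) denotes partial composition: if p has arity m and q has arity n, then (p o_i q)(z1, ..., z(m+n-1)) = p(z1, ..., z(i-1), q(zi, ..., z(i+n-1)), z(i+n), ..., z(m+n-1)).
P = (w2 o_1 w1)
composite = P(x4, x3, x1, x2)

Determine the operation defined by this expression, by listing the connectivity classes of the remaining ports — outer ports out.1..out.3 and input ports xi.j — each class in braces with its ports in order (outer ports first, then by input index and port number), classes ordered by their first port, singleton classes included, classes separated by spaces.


{out.1} {out.2, out.3, x1.3} {x1.1, x2.1} {x1.2, x2.2} {x2.3} {x3.1, x4.2} {x3.2} {x3.3} {x4.1} {x4.3}


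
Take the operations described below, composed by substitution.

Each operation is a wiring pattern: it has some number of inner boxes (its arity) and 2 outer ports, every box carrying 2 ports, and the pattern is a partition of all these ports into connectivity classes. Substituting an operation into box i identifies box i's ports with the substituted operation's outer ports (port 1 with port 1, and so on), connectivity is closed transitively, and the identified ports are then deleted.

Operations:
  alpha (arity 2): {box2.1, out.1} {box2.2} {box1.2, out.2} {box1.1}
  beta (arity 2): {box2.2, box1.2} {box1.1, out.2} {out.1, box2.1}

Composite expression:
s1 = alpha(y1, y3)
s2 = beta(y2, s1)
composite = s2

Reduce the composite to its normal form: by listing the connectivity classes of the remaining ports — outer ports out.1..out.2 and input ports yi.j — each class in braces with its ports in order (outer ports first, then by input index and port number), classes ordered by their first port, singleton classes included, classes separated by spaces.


Substituting into beta glues patterns; closure does the rest.
through alpha, on inputs (y1, y3): {out.1, y3.1} {out.2, y1.2} {y1.1} {y3.2} (out.j = stage outer ports)
through beta, on inputs (y2, y1, y3): {out.1, y3.1} {out.2, y2.1} {y1.1} {y1.2, y2.2} {y3.2} (out.j = stage outer ports)

{out.1, y3.1} {out.2, y2.1} {y1.1} {y1.2, y2.2} {y3.2}


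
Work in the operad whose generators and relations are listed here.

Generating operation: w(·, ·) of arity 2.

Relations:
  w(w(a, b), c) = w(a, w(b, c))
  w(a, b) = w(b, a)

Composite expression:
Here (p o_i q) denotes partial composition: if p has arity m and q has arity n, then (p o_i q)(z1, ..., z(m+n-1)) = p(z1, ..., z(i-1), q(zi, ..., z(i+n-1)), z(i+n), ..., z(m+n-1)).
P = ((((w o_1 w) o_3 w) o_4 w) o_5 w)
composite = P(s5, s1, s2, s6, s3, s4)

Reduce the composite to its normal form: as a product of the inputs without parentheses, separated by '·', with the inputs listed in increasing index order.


s1 · s2 · s3 · s4 · s5 · s6

Reordering under w is free, so list the s-inputs canonically.
w(s5, s1) linearizes to s5 · s1
w(s3, s4) linearizes to s3 · s4
w(s6, w(s3, s4)) linearizes to s6 · s3 · s4
w(s2, w(s6, w(s3, s4))) linearizes to s2 · s6 · s3 · s4
w(w(s5, s1), w(s2, w(s6, w(s3, s4)))) linearizes to s5 · s1 · s2 · s6 · s3 · s4
commutativity sorts the factors: s1 · s2 · s3 · s4 · s5 · s6


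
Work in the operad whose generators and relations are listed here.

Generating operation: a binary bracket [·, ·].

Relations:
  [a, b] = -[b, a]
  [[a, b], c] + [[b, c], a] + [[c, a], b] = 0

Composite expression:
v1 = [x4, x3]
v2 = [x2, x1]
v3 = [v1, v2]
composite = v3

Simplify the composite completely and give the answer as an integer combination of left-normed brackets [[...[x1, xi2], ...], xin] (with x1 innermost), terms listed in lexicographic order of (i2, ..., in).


-[[[x1, x2], x3], x4] + [[[x1, x2], x4], x3]


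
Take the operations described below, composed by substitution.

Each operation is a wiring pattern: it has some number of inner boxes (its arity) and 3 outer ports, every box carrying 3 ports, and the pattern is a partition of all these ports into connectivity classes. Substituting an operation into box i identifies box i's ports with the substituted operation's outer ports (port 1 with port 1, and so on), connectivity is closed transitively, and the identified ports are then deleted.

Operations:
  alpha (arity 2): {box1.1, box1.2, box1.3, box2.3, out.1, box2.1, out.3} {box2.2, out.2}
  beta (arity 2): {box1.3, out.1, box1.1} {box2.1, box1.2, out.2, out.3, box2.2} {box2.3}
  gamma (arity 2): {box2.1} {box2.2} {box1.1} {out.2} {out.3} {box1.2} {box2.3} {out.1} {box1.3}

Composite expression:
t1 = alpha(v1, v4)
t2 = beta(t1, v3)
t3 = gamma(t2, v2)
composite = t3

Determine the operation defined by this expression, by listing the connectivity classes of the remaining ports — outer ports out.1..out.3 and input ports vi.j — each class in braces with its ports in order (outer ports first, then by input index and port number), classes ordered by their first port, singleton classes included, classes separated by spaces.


{out.1} {out.2} {out.3} {v1.1, v1.2, v1.3, v4.1, v4.3} {v2.1} {v2.2} {v2.3} {v3.1, v3.2, v4.2} {v3.3}

After gluing at gamma, chains via deleted ports link the v-ports.
composing alpha on (v1, v4), with out.j its own outer ports: {out.1, out.3, v1.1, v1.2, v1.3, v4.1, v4.3} {out.2, v4.2}
composing beta on (v1, v4, v3), with out.j its own outer ports: {out.1, v1.1, v1.2, v1.3, v4.1, v4.3} {out.2, out.3, v3.1, v3.2, v4.2} {v3.3}
composing gamma on (v1, v4, v3, v2), with out.j its own outer ports: {out.1} {out.2} {out.3} {v1.1, v1.2, v1.3, v4.1, v4.3} {v2.1} {v2.2} {v2.3} {v3.1, v3.2, v4.2} {v3.3}


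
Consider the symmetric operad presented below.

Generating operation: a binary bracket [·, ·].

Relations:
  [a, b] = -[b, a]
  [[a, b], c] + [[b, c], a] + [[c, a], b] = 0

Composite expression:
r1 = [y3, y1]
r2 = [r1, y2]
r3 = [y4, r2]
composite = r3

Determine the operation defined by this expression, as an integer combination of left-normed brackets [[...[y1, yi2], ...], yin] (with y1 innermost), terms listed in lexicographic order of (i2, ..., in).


Antisymmetry and Jacobi reduce to y1-anchored left-normed brackets.
Composite bracket: [y4, [[y3, y1], y2]]
Expanding via [a, b] = ab - ba: 8 signed words (2^3 = 8).
Words beginning with y1 determine it all:
  word y1y3y2y4 has sign +1, contributing +[[[y1, y3], y2], y4]

[[[y1, y3], y2], y4]


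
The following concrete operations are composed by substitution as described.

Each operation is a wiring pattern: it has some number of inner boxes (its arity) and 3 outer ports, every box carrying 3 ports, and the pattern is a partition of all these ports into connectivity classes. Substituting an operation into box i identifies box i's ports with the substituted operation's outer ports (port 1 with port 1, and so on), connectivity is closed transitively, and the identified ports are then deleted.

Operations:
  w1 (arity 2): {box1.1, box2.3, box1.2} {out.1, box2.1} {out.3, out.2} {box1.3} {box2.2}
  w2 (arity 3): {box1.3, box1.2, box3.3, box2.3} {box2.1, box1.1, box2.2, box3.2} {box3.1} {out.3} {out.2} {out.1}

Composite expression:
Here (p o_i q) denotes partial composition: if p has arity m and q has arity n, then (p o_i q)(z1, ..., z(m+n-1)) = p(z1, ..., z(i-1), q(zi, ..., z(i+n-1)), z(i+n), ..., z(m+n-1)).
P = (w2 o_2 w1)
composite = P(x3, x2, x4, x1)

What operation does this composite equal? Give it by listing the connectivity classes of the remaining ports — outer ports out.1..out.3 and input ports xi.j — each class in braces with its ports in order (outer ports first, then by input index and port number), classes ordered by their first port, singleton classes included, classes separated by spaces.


{out.1} {out.2} {out.3} {x1.1} {x1.2, x1.3, x3.1, x3.2, x3.3, x4.1} {x2.1, x2.2, x4.3} {x2.3} {x4.2}

Substituting into w2 glues patterns; closure does the rest.
after w1, the pattern on (x2, x4) reads {out.1, x4.1} {out.2, out.3} {x2.1, x2.2, x4.3} {x2.3} {x4.2} (out.j = its outer ports)
after w2, the pattern on (x3, x2, x4, x1) reads {out.1} {out.2} {out.3} {x1.1} {x1.2, x1.3, x3.1, x3.2, x3.3, x4.1} {x2.1, x2.2, x4.3} {x2.3} {x4.2} (out.j = its outer ports)


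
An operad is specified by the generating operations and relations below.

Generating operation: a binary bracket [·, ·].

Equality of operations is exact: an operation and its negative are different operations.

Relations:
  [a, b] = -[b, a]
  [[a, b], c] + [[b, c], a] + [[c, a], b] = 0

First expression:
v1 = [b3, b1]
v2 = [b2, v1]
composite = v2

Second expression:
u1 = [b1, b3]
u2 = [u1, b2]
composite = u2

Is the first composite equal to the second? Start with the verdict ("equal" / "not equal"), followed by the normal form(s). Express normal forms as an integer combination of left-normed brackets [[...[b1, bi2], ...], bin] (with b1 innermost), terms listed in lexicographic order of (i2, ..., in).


equal; the common form is [[b1, b3], b2]


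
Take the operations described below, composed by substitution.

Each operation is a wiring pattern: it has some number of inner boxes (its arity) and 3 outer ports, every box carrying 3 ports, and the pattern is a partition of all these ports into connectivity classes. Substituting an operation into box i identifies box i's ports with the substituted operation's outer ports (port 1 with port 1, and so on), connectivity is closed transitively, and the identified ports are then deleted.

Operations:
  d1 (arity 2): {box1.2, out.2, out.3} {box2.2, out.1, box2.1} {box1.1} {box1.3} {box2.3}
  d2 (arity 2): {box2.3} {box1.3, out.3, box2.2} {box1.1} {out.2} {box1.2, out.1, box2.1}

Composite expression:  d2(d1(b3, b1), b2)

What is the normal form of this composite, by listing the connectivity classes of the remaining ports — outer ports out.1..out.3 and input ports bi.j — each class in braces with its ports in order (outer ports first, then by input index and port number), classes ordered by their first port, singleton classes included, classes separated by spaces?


{out.1, out.3, b2.1, b2.2, b3.2} {out.2} {b1.1, b1.2} {b1.3} {b2.3} {b3.1} {b3.3}

Substituting into d2 glues patterns; closure does the rest.
composing d1 on (b3, b1), with out.j its own outer ports: {out.1, b1.1, b1.2} {out.2, out.3, b3.2} {b1.3} {b3.1} {b3.3}
composing d2 on (b3, b1, b2), with out.j its own outer ports: {out.1, out.3, b2.1, b2.2, b3.2} {out.2} {b1.1, b1.2} {b1.3} {b2.3} {b3.1} {b3.3}


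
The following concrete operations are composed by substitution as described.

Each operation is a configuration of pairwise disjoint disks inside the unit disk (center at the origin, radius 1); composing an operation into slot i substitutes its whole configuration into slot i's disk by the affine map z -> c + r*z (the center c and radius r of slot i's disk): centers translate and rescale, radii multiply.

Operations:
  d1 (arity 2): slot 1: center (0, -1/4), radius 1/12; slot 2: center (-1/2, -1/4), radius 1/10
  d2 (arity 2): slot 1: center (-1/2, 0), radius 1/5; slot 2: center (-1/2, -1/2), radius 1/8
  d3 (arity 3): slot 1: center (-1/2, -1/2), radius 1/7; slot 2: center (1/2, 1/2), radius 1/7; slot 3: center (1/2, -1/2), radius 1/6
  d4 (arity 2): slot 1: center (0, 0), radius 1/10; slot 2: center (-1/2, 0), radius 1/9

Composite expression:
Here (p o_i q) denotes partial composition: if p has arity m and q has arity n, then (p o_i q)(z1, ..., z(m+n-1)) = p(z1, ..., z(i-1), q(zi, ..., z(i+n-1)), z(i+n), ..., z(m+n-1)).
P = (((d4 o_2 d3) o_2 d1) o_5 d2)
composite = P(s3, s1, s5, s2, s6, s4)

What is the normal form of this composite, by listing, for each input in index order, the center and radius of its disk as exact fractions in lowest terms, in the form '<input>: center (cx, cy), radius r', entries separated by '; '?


s1: center (-5/9, -5/84), radius 1/756; s2: center (-4/9, 1/18), radius 1/63; s3: center (0, 0), radius 1/10; s4: center (-49/108, -7/108), radius 1/432; s5: center (-71/126, -5/84), radius 1/630; s6: center (-49/108, -1/18), radius 1/270


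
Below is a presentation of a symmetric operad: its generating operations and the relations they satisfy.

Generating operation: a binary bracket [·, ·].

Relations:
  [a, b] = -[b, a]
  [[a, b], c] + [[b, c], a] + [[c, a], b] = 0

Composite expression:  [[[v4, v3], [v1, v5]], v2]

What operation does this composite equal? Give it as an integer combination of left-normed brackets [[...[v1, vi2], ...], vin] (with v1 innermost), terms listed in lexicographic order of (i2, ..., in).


In the tensor algebra, words opening v1 carry the v1-anchored form.
Composite bracket: [[[v4, v3], [v1, v5]], v2]
Applying ab - ba throughout gives 16 signed words (2^4 = 16).
Coefficients come from the v1-initial words:
  v1v5v3v4v2 appears with sign +1, giving the term +[[[[v1, v5], v3], v4], v2]
  v1v5v4v3v2 appears with sign -1, giving the term -[[[[v1, v5], v4], v3], v2]

[[[[v1, v5], v3], v4], v2] - [[[[v1, v5], v4], v3], v2]


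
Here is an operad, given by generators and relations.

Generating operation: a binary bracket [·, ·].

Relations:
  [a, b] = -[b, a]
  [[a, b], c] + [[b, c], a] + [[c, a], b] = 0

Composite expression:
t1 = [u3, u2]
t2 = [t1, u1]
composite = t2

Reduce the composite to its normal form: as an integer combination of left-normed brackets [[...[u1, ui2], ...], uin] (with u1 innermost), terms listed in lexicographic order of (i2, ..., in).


A multilinear Lie element is pinned by u1-initial words (u1 innermost).
Composite bracket: [[u3, u2], u1]
Full expansion: 4 signed words from ab - ba (2^2 = 4).
Coefficients come from the u1-initial words:
  word u1u2u3 has sign +1, contributing +[[u1, u2], u3]
  word u1u3u2 has sign -1, contributing -[[u1, u3], u2]

[[u1, u2], u3] - [[u1, u3], u2]
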